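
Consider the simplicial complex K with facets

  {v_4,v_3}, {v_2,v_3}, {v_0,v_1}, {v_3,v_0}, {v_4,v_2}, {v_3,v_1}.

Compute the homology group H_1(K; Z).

H_1 ≅ Z^2.

We work with the vertex ordering v_0 < v_1 < v_2 < v_3 < v_4. The simplices of K, each written with vertices in increasing order, are:

  0-simplices (5): [v_0], [v_1], [v_2], [v_3], [v_4]
  1-simplices (6): [v_0,v_1], [v_0,v_3], [v_1,v_3], [v_2,v_3], [v_2,v_4], [v_3,v_4]

giving chain groups C_0 ≅ Z^5, C_1 ≅ Z^6.

Boundary ∂_1: C_1 → C_0 is given by ∂[p,q] = [q] − [p].
This gives a 5×6 integer matrix of rank 4; reducing to Smith normal form yields diagonal entries (1,1,1,1).

From H_k ≅ ker(∂_k) / im(∂_{k+1}) we obtain:

  H_1: rank ker ∂_1 − rank ∂_2 = (6 − 4) − 0 = 2, and there is no ∂_2, so H_1 ≅ Z^2.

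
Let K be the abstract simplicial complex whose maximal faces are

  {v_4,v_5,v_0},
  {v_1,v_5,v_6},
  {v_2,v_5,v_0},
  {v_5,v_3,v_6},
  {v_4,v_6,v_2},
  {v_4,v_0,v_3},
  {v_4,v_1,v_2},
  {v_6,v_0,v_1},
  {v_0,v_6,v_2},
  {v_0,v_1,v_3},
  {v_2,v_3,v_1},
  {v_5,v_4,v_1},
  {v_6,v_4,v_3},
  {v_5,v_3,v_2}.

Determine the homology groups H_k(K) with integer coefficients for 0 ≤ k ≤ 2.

Take the total order v_0 < v_1 < v_2 < v_3 < v_4 < v_5 < v_6 on the vertex set. Then K (dimension 2) consists of the simplices:

  0-simplices (7): [v_0], [v_1], [v_2], [v_3], [v_4], [v_5], [v_6]
  1-simplices (21): (21 of them)
  2-simplices (14): (14 of them)

Hence C_0 ≅ Z^7, C_1 ≅ Z^21, C_2 ≅ Z^14.

∂_1: C_1 → C_0 sends each edge [p,q] (with p < q) to q − p. For instance
  ∂[v_2,v_5] = [v_5] − [v_2].
The resulting 7×21 matrix has rank 6, and its Smith normal form has invariant factors (1,1,1,1,1,1).

The boundary map ∂_2: C_2 → C_1 sends each 2-simplex [p,q,r] to [q,r] − [p,r] + [p,q]. For instance
  ∂[v_0,v_3,v_4] = [v_3,v_4] − [v_0,v_4] + [v_0,v_3],
  ∂[v_1,v_5,v_6] = [v_5,v_6] − [v_1,v_6] + [v_1,v_5].
The 21×14 boundary matrix has rank 13 and Smith normal form diag(1,1,1,1,1,1,1,1,1,1,1,1,1).

Computing H_k = (kernel of ∂_k) / (image of ∂_{k+1}):

  H_0: rank C_0 − rank ∂_1 = 7 − 6 = 1, and the invariant factors of ∂_1 are all 1, so H_0 = Z.
  H_1: rank ker ∂_1 − rank ∂_2 = (21 − 6) − 13 = 2, and the invariant factors of ∂_2 are all 1, so H_1 = Z^2.
  H_2: rank ker ∂_2 − rank ∂_3 = (14 − 13) − 0 = 1, and there is no ∂_3, so H_2 = Z.

H_0 ≅ Z,  H_1 ≅ Z^2,  H_2 ≅ Z.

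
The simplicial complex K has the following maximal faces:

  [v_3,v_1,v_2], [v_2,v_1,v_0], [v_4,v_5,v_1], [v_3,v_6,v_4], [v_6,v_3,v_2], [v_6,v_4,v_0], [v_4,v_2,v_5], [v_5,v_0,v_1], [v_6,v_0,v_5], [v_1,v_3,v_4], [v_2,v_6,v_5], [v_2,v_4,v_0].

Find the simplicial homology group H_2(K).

H_2 ≅ 0.

Order the vertices as v_0 < v_1 < v_2 < v_3 < v_4 < v_5 < v_6. Listing each simplex with vertices in this order, K has dimension 2 with simplices:

  0-simplices (7): [v_0], [v_1], [v_2], [v_3], [v_4], [v_5], [v_6]
  1-simplices (18): (18 of them)
  2-simplices (12): (12 of them)

giving chain groups C_0 ≅ Z^7, C_1 ≅ Z^18, C_2 ≅ Z^12.

∂_1: C_1 → C_0 is given by ∂[p,q] = [q] − [p]. For instance
  ∂[v_4,v_6] = [v_6] − [v_4].
As a 7×18 matrix over Z this has rank 6, with invariant factors (1,1,1,1,1,1).

The boundary map ∂_2: C_2 → C_1 maps a triangle to the signed sum of its edges. For instance
  ∂[v_0,v_1,v_2] = [v_1,v_2] − [v_0,v_2] + [v_0,v_1],
  ∂[v_2,v_3,v_6] = [v_3,v_6] − [v_2,v_6] + [v_2,v_3].
As a 18×12 matrix over Z this has rank 12, with invariant factors (1,1,1,1,1,1,1,1,1,1,1,2).

From H_k ≅ ker(∂_k) / im(∂_{k+1}) we obtain:

  H_2: rank ker ∂_2 − rank ∂_3 = (12 − 12) − 0 = 0, and there is no ∂_3, so H_2 = 0.

(K is a triangulation of the real projective plane RP^2.)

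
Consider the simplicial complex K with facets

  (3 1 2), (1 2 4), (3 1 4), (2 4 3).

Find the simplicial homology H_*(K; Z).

H_0 = Z,  H_1 = 0,  H_2 = Z.

Take the total order 1 < 2 < 3 < 4 on the vertex set. Then K (dimension 2) consists of the simplices:

  0-simplices (4): [1], [2], [3], [4]
  1-simplices (6): [1,2], [1,3], [1,4], [2,3], [2,4], [3,4]
  2-simplices (4): [1,2,3], [1,2,4], [1,3,4], [2,3,4]

so the chain groups are C_0 ≅ Z^4, C_1 ≅ Z^6, C_2 ≅ Z^4.

Boundary ∂_1: C_1 → C_0 maps an edge to its endpoints' difference, ∂[p,q] = q − p.
As a 4×6 matrix over Z this has rank 3, with invariant factors (1,1,1).

∂_2: C_2 → C_1 acts by ∂[p,q,r] = [q,r] − [p,r] + [p,q]. For instance
  ∂[1,2,4] = [2,4] − [1,4] + [1,2],
  ∂[1,3,4] = [3,4] − [1,4] + [1,3].
The resulting 6×4 matrix has rank 3, and its Smith normal form has invariant factors (1,1,1).

From H_k ≅ ker(∂_k) / im(∂_{k+1}) we obtain:

  H_0: rank C_0 − rank ∂_1 = 4 − 3 = 1, and the invariant factors of ∂_1 are all 1, so H_0 = Z.
  H_1: rank ker ∂_1 − rank ∂_2 = (6 − 3) − 3 = 0, and the invariant factors of ∂_2 are all 1, so H_1 = 0.
  H_2: rank ker ∂_2 − rank ∂_3 = (4 − 3) − 0 = 1, and there is no ∂_3, so H_2 = Z.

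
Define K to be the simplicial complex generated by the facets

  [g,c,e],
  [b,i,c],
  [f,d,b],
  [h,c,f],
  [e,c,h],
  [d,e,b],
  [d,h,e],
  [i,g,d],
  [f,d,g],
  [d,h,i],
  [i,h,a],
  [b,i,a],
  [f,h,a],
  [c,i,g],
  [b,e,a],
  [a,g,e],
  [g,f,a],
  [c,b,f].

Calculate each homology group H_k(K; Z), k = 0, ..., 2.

H_0 = Z,  H_1 = Z^2,  H_2 = Z.

Take the total order a < b < c < d < e < f < g < h < i on the vertex set. Then K (dimension 2) consists of the simplices:

  0-simplices (9): a, b, c, d, e, f, g, h, i
  1-simplices (27): ab, ae, af, ag, ah, ai, bc, bd, be, bf, bi, ce, cf, cg, ch, ci, de, df, dg, dh, di, eg, eh, fg, fh, gi, hi
  2-simplices (18): abe, abi, aeg, afg, afh, ahi, bcf, bci, bde, bdf, ceg, ceh, cfh, cgi, deh, dfg, dgi, dhi

so the chain groups are C_0 ≅ Z^9, C_1 ≅ Z^27, C_2 ≅ Z^18.

Boundary ∂_1: C_1 → C_0 maps an edge to its endpoints' difference, ∂[p,q] = q − p.
The 9×27 boundary matrix has rank 8 and Smith normal form diag(1,1,1,1,1,1,1,1).

∂_2: C_2 → C_1 maps a triangle to the signed sum of its edges. For instance
  ∂cgi = gi − ci + cg,
  ∂bci = ci − bi + bc.
This gives a 27×18 integer matrix of rank 17; reducing to Smith normal form yields diagonal entries (1,1,1,1,1,1,1,1,1,1,1,1,1,1,1,1,1).

From H_k ≅ ker(∂_k) / im(∂_{k+1}) we obtain:

  H_0: rank C_0 − rank ∂_1 = 9 − 8 = 1, and the invariant factors of ∂_1 are all 1, so H_0 = Z.
  H_1: rank ker ∂_1 − rank ∂_2 = (27 − 8) − 17 = 2, and the invariant factors of ∂_2 are all 1, so H_1 = Z^2.
  H_2: rank ker ∂_2 − rank ∂_3 = (18 − 17) − 0 = 1, and there is no ∂_3, so H_2 = Z.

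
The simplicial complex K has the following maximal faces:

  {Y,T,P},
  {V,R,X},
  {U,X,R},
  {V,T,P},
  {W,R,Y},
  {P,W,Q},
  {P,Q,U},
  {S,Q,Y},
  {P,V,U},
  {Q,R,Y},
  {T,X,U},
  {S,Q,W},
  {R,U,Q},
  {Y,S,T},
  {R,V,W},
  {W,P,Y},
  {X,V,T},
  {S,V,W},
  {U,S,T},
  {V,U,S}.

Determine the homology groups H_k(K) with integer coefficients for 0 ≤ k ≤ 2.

Fix the vertex order P < Q < R < S < T < U < V < W < X < Y and write every simplex with vertices in increasing order. Then dim K = 2 and the simplices of K are:

  0-simplices (10): P, Q, R, S, T, U, V, W, X, Y
  1-simplices (30): PQ, PT, PU, PV, PW, PY, QR, QS, QU, QW, QY, RU, RV, RW, RX, RY, ST, SU, SV, SW, SY, TU, TV, TX, TY, UV, UX, VW, VX, WY
  2-simplices (20): PQU, PQW, PTV, PTY, PUV, PWY, QRU, QRY, QSW, QSY, RUX, RVW, RVX, RWY, STU, STY, SUV, SVW, TUX, TVX

so the chain groups are C_0 ≅ Z^10, C_1 ≅ Z^30, C_2 ≅ Z^20.

The boundary map ∂_1: C_1 → C_0 sends each edge [p,q] (with p < q) to q − p.
The 10×30 boundary matrix has rank 9 and Smith normal form diag(1,1,1,1,1,1,1,1,1).

∂_2: C_2 → C_1 sends each 2-simplex [p,q,r] to [q,r] − [p,r] + [p,q]. For instance
  ∂PQW = QW − PW + PQ,
  ∂QRU = RU − QU + QR.
As a 30×20 matrix over Z this has rank 20, with invariant factors (1,1,1,1,1,1,1,1,1,1,1,1,1,1,1,1,1,1,1,2).

Reading off H_k = ker ∂_k / im ∂_{k+1}:

  H_0: rank C_0 − rank ∂_1 = 10 − 9 = 1, and the invariant factors of ∂_1 are all 1, so H_0 ≅ Z.
  H_1: rank ker ∂_1 − rank ∂_2 = (30 − 9) − 20 = 1, and ∂_2 has invariant factor 2 > 1, so H_1 ≅ Z ⊕ Z/2.
  H_2: rank ker ∂_2 − rank ∂_3 = (20 − 20) − 0 = 0, and there is no ∂_3, so H_2 ≅ 0.

As a check, the Euler characteristic is 10 − 30 + 20 = 0, which agrees with 1 − 1 + 0 = 0.

H_0 = Z,  H_1 = Z ⊕ Z/2,  H_2 = 0.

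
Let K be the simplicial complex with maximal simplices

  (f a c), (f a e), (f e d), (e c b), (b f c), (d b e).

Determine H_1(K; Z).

H_1 ≅ Z.

Order the vertices as a < b < c < d < e < f. Listing each simplex with vertices in this order, K has dimension 2 with simplices:

  0-simplices (6): a, b, c, d, e, f
  1-simplices (12): ac, ae, af, bc, bd, be, bf, ce, cf, de, df, ef
  2-simplices (6): acf, aef, bce, bcf, bde, def

giving chain groups C_0 ≅ Z^6, C_1 ≅ Z^12, C_2 ≅ Z^6.

Boundary ∂_1: C_1 → C_0 is given by ∂[p,q] = [q] − [p]. For instance
  ∂ac = c − a.
The resulting 6×12 matrix has rank 5, and its Smith normal form has invariant factors (1,1,1,1,1).

Boundary ∂_2: C_2 → C_1 acts by ∂[p,q,r] = [q,r] − [p,r] + [p,q]. For instance
  ∂def = ef − df + de,
  ∂bcf = cf − bf + bc.
As a 12×6 matrix over Z this has rank 6, with invariant factors (1,1,1,1,1,1).

Now H_k = ker ∂_k / im ∂_{k+1}, so:

  H_1: rank ker ∂_1 − rank ∂_2 = (12 − 5) − 6 = 1, and the invariant factors of ∂_2 are all 1, so H_1 ≅ Z.

(K is a triangulation of the cylinder S^1 x I.)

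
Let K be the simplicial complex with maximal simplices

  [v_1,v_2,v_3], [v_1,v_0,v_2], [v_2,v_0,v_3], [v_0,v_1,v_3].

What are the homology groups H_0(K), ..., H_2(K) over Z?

Fix the vertex order v_0 < v_1 < v_2 < v_3 and write every simplex with vertices in increasing order. Then dim K = 2 and the simplices of K are:

  0-simplices (4): [v_0], [v_1], [v_2], [v_3]
  1-simplices (6): [v_0,v_1], [v_0,v_2], [v_0,v_3], [v_1,v_2], [v_1,v_3], [v_2,v_3]
  2-simplices (4): [v_0,v_1,v_2], [v_0,v_1,v_3], [v_0,v_2,v_3], [v_1,v_2,v_3]

Hence C_0 ≅ Z^4, C_1 ≅ Z^6, C_2 ≅ Z^4.

∂_1: C_1 → C_0 is given by ∂[p,q] = [q] − [p]. For instance
  ∂[v_0,v_2] = [v_2] − [v_0].
The resulting 4×6 matrix has rank 3, and its Smith normal form has invariant factors (1,1,1).

Boundary ∂_2: C_2 → C_1 sends each 2-simplex [p,q,r] to [q,r] − [p,r] + [p,q]. For instance
  ∂[v_1,v_2,v_3] = [v_2,v_3] − [v_1,v_3] + [v_1,v_2],
  ∂[v_0,v_2,v_3] = [v_2,v_3] − [v_0,v_3] + [v_0,v_2].
The 6×4 boundary matrix has rank 3 and Smith normal form diag(1,1,1).

Now H_k = ker ∂_k / im ∂_{k+1}, so:

  H_0: rank C_0 − rank ∂_1 = 4 − 3 = 1, and the invariant factors of ∂_1 are all 1, so H_0 = Z.
  H_1: rank ker ∂_1 − rank ∂_2 = (6 − 3) − 3 = 0, and the invariant factors of ∂_2 are all 1, so H_1 = 0.
  H_2: rank ker ∂_2 − rank ∂_3 = (4 − 3) − 0 = 1, and there is no ∂_3, so H_2 = Z.

As a check, the Euler characteristic is 4 − 6 + 4 = 2, which agrees with 1 − 0 + 1 = 2.
(K is a triangulation of the 2-sphere S^2.)

H_0 ≅ Z,  H_1 = 0,  H_2 ≅ Z.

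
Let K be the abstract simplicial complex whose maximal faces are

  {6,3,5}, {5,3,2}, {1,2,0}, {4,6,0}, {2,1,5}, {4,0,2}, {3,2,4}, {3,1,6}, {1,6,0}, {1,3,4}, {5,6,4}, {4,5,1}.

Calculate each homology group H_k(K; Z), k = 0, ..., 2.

Fix the vertex order 0 < 1 < 2 < 3 < 4 < 5 < 6 and write every simplex with vertices in increasing order. Then dim K = 2 and the simplices of K are:

  0-simplices (7): [0], [1], [2], [3], [4], [5], [6]
  1-simplices (18): [0,1], [0,2], [0,4], [0,6], [1,2], [1,3], [1,4], [1,5], [1,6], [2,3], [2,4], [2,5], [3,4], [3,5], [3,6], [4,5], [4,6], [5,6]
  2-simplices (12): [0,1,2], [0,1,6], [0,2,4], [0,4,6], [1,2,5], [1,3,4], [1,3,6], [1,4,5], [2,3,4], [2,3,5], [3,5,6], [4,5,6]

so the chain groups are C_0 ≅ Z^7, C_1 ≅ Z^18, C_2 ≅ Z^12.

∂_1: C_1 → C_0 sends each edge [p,q] (with p < q) to q − p. For instance
  ∂[3,5] = [5] − [3].
The 7×18 boundary matrix has rank 6 and Smith normal form diag(1,1,1,1,1,1).

Boundary ∂_2: C_2 → C_1 maps a triangle to the signed sum of its edges. For instance
  ∂[1,3,6] = [3,6] − [1,6] + [1,3],
  ∂[0,4,6] = [4,6] − [0,6] + [0,4].
The 18×12 boundary matrix has rank 12 and Smith normal form diag(1,1,1,1,1,1,1,1,1,1,1,2).

Reading off H_k = ker ∂_k / im ∂_{k+1}:

  H_0: rank C_0 − rank ∂_1 = 7 − 6 = 1, and the invariant factors of ∂_1 are all 1, so H_0 ≅ Z.
  H_1: rank ker ∂_1 − rank ∂_2 = (18 − 6) − 12 = 0, and ∂_2 has invariant factor 2 > 1, so H_1 ≅ Z/2.
  H_2: rank ker ∂_2 − rank ∂_3 = (12 − 12) − 0 = 0, and there is no ∂_3, so H_2 ≅ 0.

H_0 = Z,  H_1 = Z/2,  H_2 = 0.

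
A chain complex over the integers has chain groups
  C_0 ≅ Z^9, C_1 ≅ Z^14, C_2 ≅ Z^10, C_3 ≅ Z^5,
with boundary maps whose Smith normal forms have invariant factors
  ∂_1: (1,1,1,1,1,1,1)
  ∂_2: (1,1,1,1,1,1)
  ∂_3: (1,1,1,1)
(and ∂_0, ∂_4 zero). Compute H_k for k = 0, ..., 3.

H_0: b_0 = 9 − 0 − 7 = 2; torsion from ∂_1 factors > 1: none. So H_0 = Z^2.
H_1: b_1 = 14 − 7 − 6 = 1; torsion from ∂_2 factors > 1: none. So H_1 = Z.
H_2: b_2 = 10 − 6 − 4 = 0; torsion from ∂_3 factors > 1: none. So H_2 = 0.
H_3: b_3 = 5 − 4 − 0 = 1; torsion from ∂_4 factors > 1: none. So H_3 = Z.

H_0 = Z^2,  H_1 = Z,  H_2 = 0,  H_3 = Z.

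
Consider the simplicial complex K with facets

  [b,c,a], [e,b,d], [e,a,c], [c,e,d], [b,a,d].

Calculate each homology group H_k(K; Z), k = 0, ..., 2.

K has 5 vertices, 10 edges, 5 triangles.
rank ∂_0 = 0, rank ∂_1 = 4 ⇒ b_0 = 5 − 0 − 4 = 1; all invariant factors of ∂_1 are 1 so no torsion. So H_0 = Z.
rank ∂_1 = 4, rank ∂_2 = 5 ⇒ b_1 = 10 − 4 − 5 = 1; all invariant factors of ∂_2 are 1 so no torsion. So H_1 = Z.
rank ∂_2 = 5, rank ∂_3 = 0 ⇒ b_2 = 5 − 5 − 0 = 0. So H_2 = 0.

H_0 = Z,  H_1 = Z,  H_2 = 0.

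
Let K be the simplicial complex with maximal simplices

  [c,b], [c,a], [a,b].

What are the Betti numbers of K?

b_0 = 1, b_1 = 1.

We work with the vertex ordering a < b < c. The simplices of K, each written with vertices in increasing order, are:

  0-simplices (3): a, b, c
  1-simplices (3): ab, ac, bc

giving chain groups C_0 ≅ Z^3, C_1 ≅ Z^3.

Boundary ∂_1: C_1 → C_0 maps an edge to its endpoints' difference, ∂[p,q] = q − p. For instance
  ∂ab = b − a.
As a 3×3 matrix over Z this has rank 2, with invariant factors (1,1).

From H_k ≅ ker(∂_k) / im(∂_{k+1}) we obtain:

  H_0: rank C_0 − rank ∂_1 = 3 − 2 = 1, and the invariant factors of ∂_1 are all 1, so H_0 ≅ Z.
  H_1: rank ker ∂_1 − rank ∂_2 = (3 − 2) − 0 = 1, and there is no ∂_2, so H_1 ≅ Z.

Hence the Betti numbers are b_0 = 1, b_1 = 1.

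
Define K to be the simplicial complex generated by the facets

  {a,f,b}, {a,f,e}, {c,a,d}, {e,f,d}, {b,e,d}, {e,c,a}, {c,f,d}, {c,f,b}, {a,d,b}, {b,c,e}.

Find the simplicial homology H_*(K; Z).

K has 6 vertices, 15 edges, 10 triangles.
rank ∂_0 = 0, rank ∂_1 = 5 ⇒ b_0 = 6 − 0 − 5 = 1; all invariant factors of ∂_1 are 1 so no torsion. So H_0 ≅ Z.
rank ∂_1 = 5, rank ∂_2 = 10 ⇒ b_1 = 15 − 5 − 10 = 0; ∂_2 has invariant factor(s) [2] giving torsion. So H_1 ≅ Z/2.
rank ∂_2 = 10, rank ∂_3 = 0 ⇒ b_2 = 10 − 10 − 0 = 0. So H_2 ≅ 0.

H_0 ≅ Z,  H_1 ≅ Z/2,  H_2 = 0.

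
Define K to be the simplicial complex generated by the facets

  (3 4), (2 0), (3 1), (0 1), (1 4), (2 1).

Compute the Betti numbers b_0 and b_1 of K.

b_0 = 1, b_1 = 2.

Order the vertices as 0 < 1 < 2 < 3 < 4. Listing each simplex with vertices in this order, K has dimension 1 with simplices:

  0-simplices (5): [0], [1], [2], [3], [4]
  1-simplices (6): [0,1], [0,2], [1,2], [1,3], [1,4], [3,4]

Hence C_0 ≅ Z^5, C_1 ≅ Z^6.

∂_1: C_1 → C_0 sends each edge [p,q] (with p < q) to q − p. For instance
  ∂[1,3] = [3] − [1].
This gives a 5×6 integer matrix of rank 4; reducing to Smith normal form yields diagonal entries (1,1,1,1).

From H_k ≅ ker(∂_k) / im(∂_{k+1}) we obtain:

  H_0: rank C_0 − rank ∂_1 = 5 − 4 = 1, and the invariant factors of ∂_1 are all 1, so H_0 ≅ Z.
  H_1: rank ker ∂_1 − rank ∂_2 = (6 − 4) − 0 = 2, and there is no ∂_2, so H_1 ≅ Z^2.

Hence the Betti numbers are b_0 = 1, b_1 = 2.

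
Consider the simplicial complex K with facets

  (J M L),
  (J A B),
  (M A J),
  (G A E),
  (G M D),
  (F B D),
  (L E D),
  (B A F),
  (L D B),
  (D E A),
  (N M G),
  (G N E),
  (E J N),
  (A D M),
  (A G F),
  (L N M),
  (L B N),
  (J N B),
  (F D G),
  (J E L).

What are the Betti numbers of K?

b_0 = 1, b_1 = 1, b_2 = 0.

We work with the vertex ordering A < B < D < E < F < G < J < L < M < N. The simplices of K, each written with vertices in increasing order, are:

  0-simplices (10): A, B, D, E, F, G, J, L, M, N
  1-simplices (30): AB, AD, AE, AF, AG, AJ, AM, BD, BF, BJ, BL, BN, DE, DF, DG, DL, DM, EG, EJ, EL, EN, FG, GM, GN, JL, JM, JN, LM, LN, MN
  2-simplices (20): ABF, ABJ, ADE, ADM, AEG, AFG, AJM, BDF, BDL, BJN, BLN, DEL, DFG, DGM, EGN, EJL, EJN, GMN, JLM, LMN

so the chain groups are C_0 ≅ Z^10, C_1 ≅ Z^30, C_2 ≅ Z^20.

The boundary map ∂_1: C_1 → C_0 is given by ∂[p,q] = [q] − [p].
The 10×30 boundary matrix has rank 9 and Smith normal form diag(1,1,1,1,1,1,1,1,1).

∂_2: C_2 → C_1 maps a triangle to the signed sum of its edges. For instance
  ∂AFG = FG − AG + AF,
  ∂BJN = JN − BN + BJ.
The resulting 30×20 matrix has rank 20, and its Smith normal form has invariant factors (1,1,1,1,1,1,1,1,1,1,1,1,1,1,1,1,1,1,1,2).

Now H_k = ker ∂_k / im ∂_{k+1}, so:

  H_0: rank C_0 − rank ∂_1 = 10 − 9 = 1, and the invariant factors of ∂_1 are all 1, so H_0 ≅ Z.
  H_1: rank ker ∂_1 − rank ∂_2 = (30 − 9) − 20 = 1, and ∂_2 has invariant factor 2 > 1, so H_1 ≅ Z ⊕ Z/2.
  H_2: rank ker ∂_2 − rank ∂_3 = (20 − 20) − 0 = 0, and there is no ∂_3, so H_2 ≅ 0.

As a check, the Euler characteristic is 10 − 30 + 20 = 0, which agrees with 1 − 1 + 0 = 0.

Hence the Betti numbers are b_0 = 1, b_1 = 1, b_2 = 0.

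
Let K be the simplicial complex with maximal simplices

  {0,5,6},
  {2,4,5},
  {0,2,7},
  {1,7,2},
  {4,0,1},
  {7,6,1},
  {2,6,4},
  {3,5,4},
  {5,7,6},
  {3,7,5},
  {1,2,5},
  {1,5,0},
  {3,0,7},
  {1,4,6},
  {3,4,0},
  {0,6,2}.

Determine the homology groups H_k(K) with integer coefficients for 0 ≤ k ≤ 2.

Take the total order 0 < 1 < 2 < 3 < 4 < 5 < 6 < 7 on the vertex set. Then K (dimension 2) consists of the simplices:

  0-simplices (8): [0], [1], [2], [3], [4], [5], [6], [7]
  1-simplices (24): (24 of them)
  2-simplices (16): [0,1,4], [0,1,5], [0,2,6], [0,2,7], [0,3,4], [0,3,7], [0,5,6], [1,2,5], [1,2,7], [1,4,6], [1,6,7], [2,4,5], [2,4,6], [3,4,5], [3,5,7], [5,6,7]

so the chain groups are C_0 ≅ Z^8, C_1 ≅ Z^24, C_2 ≅ Z^16.

∂_1: C_1 → C_0 sends each edge [p,q] (with p < q) to q − p. For instance
  ∂[1,2] = [2] − [1].
The resulting 8×24 matrix has rank 7, and its Smith normal form has invariant factors (1,1,1,1,1,1,1).

The boundary map ∂_2: C_2 → C_1 maps a triangle to the signed sum of its edges. For instance
  ∂[2,4,5] = [4,5] − [2,5] + [2,4],
  ∂[0,1,4] = [1,4] − [0,4] + [0,1].
As a 24×16 matrix over Z this has rank 15, with invariant factors (1,1,1,1,1,1,1,1,1,1,1,1,1,1,1).

Reading off H_k = ker ∂_k / im ∂_{k+1}:

  H_0: rank C_0 − rank ∂_1 = 8 − 7 = 1, and the invariant factors of ∂_1 are all 1, so H_0 = Z.
  H_1: rank ker ∂_1 − rank ∂_2 = (24 − 7) − 15 = 2, and the invariant factors of ∂_2 are all 1, so H_1 = Z^2.
  H_2: rank ker ∂_2 − rank ∂_3 = (16 − 15) − 0 = 1, and there is no ∂_3, so H_2 = Z.

(K is a triangulation of the torus T^2.)

H_0 = Z,  H_1 = Z^2,  H_2 = Z.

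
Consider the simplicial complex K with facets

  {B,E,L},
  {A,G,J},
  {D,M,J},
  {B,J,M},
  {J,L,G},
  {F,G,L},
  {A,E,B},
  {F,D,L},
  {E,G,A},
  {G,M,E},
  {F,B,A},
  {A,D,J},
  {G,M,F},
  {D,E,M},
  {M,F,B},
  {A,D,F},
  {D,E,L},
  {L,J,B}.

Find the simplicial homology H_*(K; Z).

H_0 = Z,  H_1 = Z^2,  H_2 = Z.

We work with the vertex ordering A < B < D < E < F < G < J < L < M. The simplices of K, each written with vertices in increasing order, are:

  0-simplices (9): A, B, D, E, F, G, J, L, M
  1-simplices (27): AB, AD, AE, AF, AG, AJ, BE, BF, BJ, BL, BM, DE, DF, DJ, DL, DM, EG, EL, EM, FG, FL, FM, GJ, GL, GM, JL, JM
  2-simplices (18): ABE, ABF, ADF, ADJ, AEG, AGJ, BEL, BFM, BJL, BJM, DEL, DEM, DFL, DJM, EGM, FGL, FGM, GJL

giving chain groups C_0 ≅ Z^9, C_1 ≅ Z^27, C_2 ≅ Z^18.

∂_1: C_1 → C_0 is given by ∂[p,q] = [q] − [p]. For instance
  ∂AF = F − A.
The resulting 9×27 matrix has rank 8, and its Smith normal form has invariant factors (1,1,1,1,1,1,1,1).

The boundary map ∂_2: C_2 → C_1 acts by ∂[p,q,r] = [q,r] − [p,r] + [p,q]. For instance
  ∂BJM = JM − BM + BJ,
  ∂ADJ = DJ − AJ + AD.
The 27×18 boundary matrix has rank 17 and Smith normal form diag(1,1,1,1,1,1,1,1,1,1,1,1,1,1,1,1,1).

Now H_k = ker ∂_k / im ∂_{k+1}, so:

  H_0: rank C_0 − rank ∂_1 = 9 − 8 = 1, and the invariant factors of ∂_1 are all 1, so H_0 ≅ Z.
  H_1: rank ker ∂_1 − rank ∂_2 = (27 − 8) − 17 = 2, and the invariant factors of ∂_2 are all 1, so H_1 ≅ Z^2.
  H_2: rank ker ∂_2 − rank ∂_3 = (18 − 17) − 0 = 1, and there is no ∂_3, so H_2 ≅ Z.

(K is a triangulation of the torus T^2.)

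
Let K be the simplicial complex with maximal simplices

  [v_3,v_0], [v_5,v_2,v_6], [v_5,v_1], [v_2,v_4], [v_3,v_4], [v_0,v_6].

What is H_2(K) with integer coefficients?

Take the total order v_0 < v_1 < v_2 < v_3 < v_4 < v_5 < v_6 on the vertex set. Then K (dimension 2) consists of the simplices:

  0-simplices (7): [v_0], [v_1], [v_2], [v_3], [v_4], [v_5], [v_6]
  1-simplices (8): [v_0,v_3], [v_0,v_6], [v_1,v_5], [v_2,v_4], [v_2,v_5], [v_2,v_6], [v_3,v_4], [v_5,v_6]
  2-simplices (1): [v_2,v_5,v_6]

so the chain groups are C_0 ≅ Z^7, C_1 ≅ Z^8, C_2 ≅ Z^1.

The boundary map ∂_1: C_1 → C_0 is given by ∂[p,q] = [q] − [p]. For instance
  ∂[v_3,v_4] = [v_4] − [v_3].
The resulting 7×8 matrix has rank 6, and its Smith normal form has invariant factors (1,1,1,1,1,1).

Boundary ∂_2: C_2 → C_1 acts by ∂[p,q,r] = [q,r] − [p,r] + [p,q]. For instance
  ∂[v_2,v_5,v_6] = [v_5,v_6] − [v_2,v_6] + [v_2,v_5].
The resulting 8×1 matrix has rank 1, and its Smith normal form has invariant factors (1).

Reading off H_k = ker ∂_k / im ∂_{k+1}:

  H_2: rank ker ∂_2 − rank ∂_3 = (1 − 1) − 0 = 0, and there is no ∂_3, so H_2 = 0.

H_2 = 0.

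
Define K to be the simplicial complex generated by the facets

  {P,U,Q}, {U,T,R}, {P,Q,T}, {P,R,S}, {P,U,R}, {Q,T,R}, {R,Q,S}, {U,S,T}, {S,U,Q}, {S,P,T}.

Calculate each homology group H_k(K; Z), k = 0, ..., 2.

H_0 = Z,  H_1 = Z_2,  H_2 = 0.

Fix the vertex order P < Q < R < S < T < U and write every simplex with vertices in increasing order. Then dim K = 2 and the simplices of K are:

  0-simplices (6): P, Q, R, S, T, U
  1-simplices (15): PQ, PR, PS, PT, PU, QR, QS, QT, QU, RS, RT, RU, ST, SU, TU
  2-simplices (10): PQT, PQU, PRS, PRU, PST, QRS, QRT, QSU, RTU, STU

so the chain groups are C_0 ≅ Z^6, C_1 ≅ Z^15, C_2 ≅ Z^10.

Boundary ∂_1: C_1 → C_0 maps an edge to its endpoints' difference, ∂[p,q] = q − p. For instance
  ∂PT = T − P.
The 6×15 boundary matrix has rank 5 and Smith normal form diag(1,1,1,1,1).

The boundary map ∂_2: C_2 → C_1 maps a triangle to the signed sum of its edges. For instance
  ∂PRU = RU − PU + PR,
  ∂PQT = QT − PT + PQ.
This gives a 15×10 integer matrix of rank 10; reducing to Smith normal form yields diagonal entries (1,1,1,1,1,1,1,1,1,2).

From H_k ≅ ker(∂_k) / im(∂_{k+1}) we obtain:

  H_0: rank C_0 − rank ∂_1 = 6 − 5 = 1, and the invariant factors of ∂_1 are all 1, so H_0 ≅ Z.
  H_1: rank ker ∂_1 − rank ∂_2 = (15 − 5) − 10 = 0, and ∂_2 has invariant factor 2 > 1, so H_1 ≅ Z_2.
  H_2: rank ker ∂_2 − rank ∂_3 = (10 − 10) − 0 = 0, and there is no ∂_3, so H_2 ≅ 0.

As a check, the Euler characteristic is 6 − 15 + 10 = 1, which agrees with 1 − 0 + 0 = 1.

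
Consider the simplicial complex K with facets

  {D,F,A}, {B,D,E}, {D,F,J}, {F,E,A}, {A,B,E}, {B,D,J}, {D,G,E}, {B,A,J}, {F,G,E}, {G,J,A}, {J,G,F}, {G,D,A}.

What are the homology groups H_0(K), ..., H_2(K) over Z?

H_0 ≅ Z,  H_1 ≅ Z_2,  H_2 = 0.

We work with the vertex ordering A < B < D < E < F < G < J. The simplices of K, each written with vertices in increasing order, are:

  0-simplices (7): A, B, D, E, F, G, J
  1-simplices (18): AB, AD, AE, AF, AG, AJ, BD, BE, BJ, DE, DF, DG, DJ, EF, EG, FG, FJ, GJ
  2-simplices (12): ABE, ABJ, ADF, ADG, AEF, AGJ, BDE, BDJ, DEG, DFJ, EFG, FGJ

giving chain groups C_0 ≅ Z^7, C_1 ≅ Z^18, C_2 ≅ Z^12.

Boundary ∂_1: C_1 → C_0 sends each edge [p,q] (with p < q) to q − p.
This gives a 7×18 integer matrix of rank 6; reducing to Smith normal form yields diagonal entries (1,1,1,1,1,1).

Boundary ∂_2: C_2 → C_1 maps a triangle to the signed sum of its edges. For instance
  ∂BDE = DE − BE + BD,
  ∂ABJ = BJ − AJ + AB.
This gives a 18×12 integer matrix of rank 12; reducing to Smith normal form yields diagonal entries (1,1,1,1,1,1,1,1,1,1,1,2).

Reading off H_k = ker ∂_k / im ∂_{k+1}:

  H_0: rank C_0 − rank ∂_1 = 7 − 6 = 1, and the invariant factors of ∂_1 are all 1, so H_0 = Z.
  H_1: rank ker ∂_1 − rank ∂_2 = (18 − 6) − 12 = 0, and ∂_2 has invariant factor 2 > 1, so H_1 = Z_2.
  H_2: rank ker ∂_2 − rank ∂_3 = (12 − 12) − 0 = 0, and there is no ∂_3, so H_2 = 0.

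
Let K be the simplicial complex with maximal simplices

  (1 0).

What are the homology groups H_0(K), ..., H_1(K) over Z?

Fix the vertex order 0 < 1 and write every simplex with vertices in increasing order. Then dim K = 1 and the simplices of K are:

  0-simplices (2): [0], [1]
  1-simplices (1): [0,1]

giving chain groups C_0 ≅ Z^2, C_1 ≅ Z^1.

∂_1: C_1 → C_0 sends each edge [p,q] (with p < q) to q − p. For instance
  ∂[0,1] = [1] − [0].
The 2×1 boundary matrix has rank 1 and Smith normal form diag(1).

Computing H_k = (kernel of ∂_k) / (image of ∂_{k+1}):

  H_0: rank C_0 − rank ∂_1 = 2 − 1 = 1, and the invariant factors of ∂_1 are all 1, so H_0 = Z.
  H_1: rank ker ∂_1 − rank ∂_2 = (1 − 1) − 0 = 0, and there is no ∂_2, so H_1 = 0.

(K is a triangulation of the 1-simplex.)

H_0 ≅ Z,  H_1 = 0.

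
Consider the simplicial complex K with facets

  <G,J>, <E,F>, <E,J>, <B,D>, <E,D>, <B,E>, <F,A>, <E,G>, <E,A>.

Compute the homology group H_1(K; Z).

H_1 ≅ Z^3.

K has 7 vertices, 9 edges.
rank ∂_1 = 6, rank ∂_2 = 0 ⇒ b_1 = 9 − 6 − 0 = 3. So H_1 = Z^3.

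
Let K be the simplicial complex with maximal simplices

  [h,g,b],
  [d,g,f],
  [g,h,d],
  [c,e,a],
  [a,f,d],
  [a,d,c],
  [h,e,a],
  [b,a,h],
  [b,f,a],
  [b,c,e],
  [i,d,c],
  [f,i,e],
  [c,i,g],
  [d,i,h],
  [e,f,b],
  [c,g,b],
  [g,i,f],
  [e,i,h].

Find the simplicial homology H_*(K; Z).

H_0 ≅ Z,  H_1 ≅ Z ⊕ Z_2,  H_2 = 0.

We work with the vertex ordering a < b < c < d < e < f < g < h < i. The simplices of K, each written with vertices in increasing order, are:

  0-simplices (9): a, b, c, d, e, f, g, h, i
  1-simplices (27): ab, ac, ad, ae, af, ah, bc, be, bf, bg, bh, cd, ce, cg, ci, df, dg, dh, di, ef, eh, ei, fg, fi, gh, gi, hi
  2-simplices (18): abf, abh, acd, ace, adf, aeh, bce, bcg, bef, bgh, cdi, cgi, dfg, dgh, dhi, efi, ehi, fgi

giving chain groups C_0 ≅ Z^9, C_1 ≅ Z^27, C_2 ≅ Z^18.

∂_1: C_1 → C_0 sends each edge [p,q] (with p < q) to q − p. For instance
  ∂cd = d − c.
The resulting 9×27 matrix has rank 8, and its Smith normal form has invariant factors (1,1,1,1,1,1,1,1).

Boundary ∂_2: C_2 → C_1 maps a triangle to the signed sum of its edges. For instance
  ∂bef = ef − bf + be,
  ∂ace = ce − ae + ac.
As a 27×18 matrix over Z this has rank 18, with invariant factors (1,1,1,1,1,1,1,1,1,1,1,1,1,1,1,1,1,2).

From H_k ≅ ker(∂_k) / im(∂_{k+1}) we obtain:

  H_0: rank C_0 − rank ∂_1 = 9 − 8 = 1, and the invariant factors of ∂_1 are all 1, so H_0 = Z.
  H_1: rank ker ∂_1 − rank ∂_2 = (27 − 8) − 18 = 1, and ∂_2 has invariant factor 2 > 1, so H_1 = Z ⊕ Z_2.
  H_2: rank ker ∂_2 − rank ∂_3 = (18 − 18) − 0 = 0, and there is no ∂_3, so H_2 = 0.

As a check, the Euler characteristic is 9 − 27 + 18 = 0, which agrees with 1 − 1 + 0 = 0.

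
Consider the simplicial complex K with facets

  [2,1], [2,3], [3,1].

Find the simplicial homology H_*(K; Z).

Fix the vertex order 1 < 2 < 3 and write every simplex with vertices in increasing order. Then dim K = 1 and the simplices of K are:

  0-simplices (3): [1], [2], [3]
  1-simplices (3): [1,2], [1,3], [2,3]

giving chain groups C_0 ≅ Z^3, C_1 ≅ Z^3.

∂_1: C_1 → C_0 sends each edge [p,q] (with p < q) to q − p.
The resulting 3×3 matrix has rank 2, and its Smith normal form has invariant factors (1,1).

Now H_k = ker ∂_k / im ∂_{k+1}, so:

  H_0: rank C_0 − rank ∂_1 = 3 − 2 = 1, and the invariant factors of ∂_1 are all 1, so H_0 = Z.
  H_1: rank ker ∂_1 − rank ∂_2 = (3 − 2) − 0 = 1, and there is no ∂_2, so H_1 = Z.

As a check, the Euler characteristic is 3 − 3 = 0, which agrees with 1 − 1 = 0.

H_0 ≅ Z,  H_1 ≅ Z.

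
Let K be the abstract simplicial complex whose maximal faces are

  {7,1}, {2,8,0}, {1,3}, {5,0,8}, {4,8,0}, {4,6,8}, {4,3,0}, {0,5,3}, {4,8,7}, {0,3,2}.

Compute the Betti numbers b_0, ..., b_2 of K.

b_0 = 1, b_1 = 1, b_2 = 0.

Take the total order 0 < 1 < 2 < 3 < 4 < 5 < 6 < 7 < 8 on the vertex set. Then K (dimension 2) consists of the simplices:

  0-simplices (9): [0], [1], [2], [3], [4], [5], [6], [7], [8]
  1-simplices (17): [0,2], [0,3], [0,4], [0,5], [0,8], [1,3], [1,7], [2,3], [2,8], [3,4], [3,5], [4,6], [4,7], [4,8], [5,8], [6,8], [7,8]
  2-simplices (8): [0,2,3], [0,2,8], [0,3,4], [0,3,5], [0,4,8], [0,5,8], [4,6,8], [4,7,8]

Hence C_0 ≅ Z^9, C_1 ≅ Z^17, C_2 ≅ Z^8.

Boundary ∂_1: C_1 → C_0 sends each edge [p,q] (with p < q) to q − p.
The 9×17 boundary matrix has rank 8 and Smith normal form diag(1,1,1,1,1,1,1,1).

∂_2: C_2 → C_1 sends each 2-simplex [p,q,r] to [q,r] − [p,r] + [p,q]. For instance
  ∂[0,2,3] = [2,3] − [0,3] + [0,2],
  ∂[0,3,4] = [3,4] − [0,4] + [0,3].
As a 17×8 matrix over Z this has rank 8, with invariant factors (1,1,1,1,1,1,1,1).

Computing H_k = (kernel of ∂_k) / (image of ∂_{k+1}):

  H_0: rank C_0 − rank ∂_1 = 9 − 8 = 1, and the invariant factors of ∂_1 are all 1, so H_0 = Z.
  H_1: rank ker ∂_1 − rank ∂_2 = (17 − 8) − 8 = 1, and the invariant factors of ∂_2 are all 1, so H_1 = Z.
  H_2: rank ker ∂_2 − rank ∂_3 = (8 − 8) − 0 = 0, and there is no ∂_3, so H_2 = 0.

As a check, the Euler characteristic is 9 − 17 + 8 = 0, which agrees with 1 − 1 + 0 = 0.

Hence the Betti numbers are b_0 = 1, b_1 = 1, b_2 = 0.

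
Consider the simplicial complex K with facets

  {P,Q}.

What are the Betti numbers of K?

Fix the vertex order P < Q and write every simplex with vertices in increasing order. Then dim K = 1 and the simplices of K are:

  0-simplices (2): P, Q
  1-simplices (1): PQ

Hence C_0 ≅ Z^2, C_1 ≅ Z^1.

The boundary map ∂_1: C_1 → C_0 maps an edge to its endpoints' difference, ∂[p,q] = q − p.
The 2×1 boundary matrix has rank 1 and Smith normal form diag(1).

Reading off H_k = ker ∂_k / im ∂_{k+1}:

  H_0: rank C_0 − rank ∂_1 = 2 − 1 = 1, and the invariant factors of ∂_1 are all 1, so H_0 ≅ Z.
  H_1: rank ker ∂_1 − rank ∂_2 = (1 − 1) − 0 = 0, and there is no ∂_2, so H_1 ≅ 0.

As a check, the Euler characteristic is 2 − 1 = 1, which agrees with 1 − 0 = 1.

Hence the Betti numbers are b_0 = 1, b_1 = 0.

b_0 = 1, b_1 = 0.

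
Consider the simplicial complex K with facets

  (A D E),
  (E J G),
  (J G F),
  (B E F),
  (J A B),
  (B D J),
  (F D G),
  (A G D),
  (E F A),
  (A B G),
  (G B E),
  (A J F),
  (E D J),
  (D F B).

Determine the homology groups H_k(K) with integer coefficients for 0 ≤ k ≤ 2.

H_0 = Z,  H_1 = Z^2,  H_2 = Z.

Order the vertices as A < B < D < E < F < G < J. Listing each simplex with vertices in this order, K has dimension 2 with simplices:

  0-simplices (7): A, B, D, E, F, G, J
  1-simplices (21): AB, AD, AE, AF, AG, AJ, BD, BE, BF, BG, BJ, DE, DF, DG, DJ, EF, EG, EJ, FG, FJ, GJ
  2-simplices (14): ABG, ABJ, ADE, ADG, AEF, AFJ, BDF, BDJ, BEF, BEG, DEJ, DFG, EGJ, FGJ

Hence C_0 ≅ Z^7, C_1 ≅ Z^21, C_2 ≅ Z^14.

The boundary map ∂_1: C_1 → C_0 is given by ∂[p,q] = [q] − [p].
The 7×21 boundary matrix has rank 6 and Smith normal form diag(1,1,1,1,1,1).

Boundary ∂_2: C_2 → C_1 maps a triangle to the signed sum of its edges. For instance
  ∂ABG = BG − AG + AB,
  ∂ABJ = BJ − AJ + AB.
The 21×14 boundary matrix has rank 13 and Smith normal form diag(1,1,1,1,1,1,1,1,1,1,1,1,1).

Reading off H_k = ker ∂_k / im ∂_{k+1}:

  H_0: rank C_0 − rank ∂_1 = 7 − 6 = 1, and the invariant factors of ∂_1 are all 1, so H_0 = Z.
  H_1: rank ker ∂_1 − rank ∂_2 = (21 − 6) − 13 = 2, and the invariant factors of ∂_2 are all 1, so H_1 = Z^2.
  H_2: rank ker ∂_2 − rank ∂_3 = (14 − 13) − 0 = 1, and there is no ∂_3, so H_2 = Z.

As a check, the Euler characteristic is 7 − 21 + 14 = 0, which agrees with 1 − 2 + 1 = 0.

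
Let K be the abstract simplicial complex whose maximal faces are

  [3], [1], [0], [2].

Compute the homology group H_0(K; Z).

H_0 = Z^4.

Fix the vertex order 0 < 1 < 2 < 3 and write every simplex with vertices in increasing order. Then dim K = 0 and the simplices of K are:

  0-simplices (4): [0], [1], [2], [3]

giving chain groups C_0 ≅ Z^4.

Now H_k = ker ∂_k / im ∂_{k+1}, so:

  H_0: rank C_0 − rank ∂_1 = 4 − 0 = 4, and there is no ∂_1, so H_0 ≅ Z^4.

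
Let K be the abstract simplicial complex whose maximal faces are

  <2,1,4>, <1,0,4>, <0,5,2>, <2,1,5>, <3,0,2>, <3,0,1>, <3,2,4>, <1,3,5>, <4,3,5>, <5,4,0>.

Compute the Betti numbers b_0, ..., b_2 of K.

K has 6 vertices, 15 edges, 10 triangles.
rank ∂_0 = 0, rank ∂_1 = 5 ⇒ b_0 = 6 − 0 − 5 = 1; all invariant factors of ∂_1 are 1 so no torsion. So H_0 = Z.
rank ∂_1 = 5, rank ∂_2 = 10 ⇒ b_1 = 15 − 5 − 10 = 0; ∂_2 has invariant factor(s) [2] giving torsion. So H_1 = Z/2.
rank ∂_2 = 10, rank ∂_3 = 0 ⇒ b_2 = 10 − 10 − 0 = 0. So H_2 = 0.

b_0 = 1, b_1 = 0, b_2 = 0.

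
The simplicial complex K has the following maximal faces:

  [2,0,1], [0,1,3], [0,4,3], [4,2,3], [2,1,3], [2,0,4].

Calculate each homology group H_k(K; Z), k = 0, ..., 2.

We work with the vertex ordering 0 < 1 < 2 < 3 < 4. The simplices of K, each written with vertices in increasing order, are:

  0-simplices (5): [0], [1], [2], [3], [4]
  1-simplices (9): [0,1], [0,2], [0,3], [0,4], [1,2], [1,3], [2,3], [2,4], [3,4]
  2-simplices (6): [0,1,2], [0,1,3], [0,2,4], [0,3,4], [1,2,3], [2,3,4]

Hence C_0 ≅ Z^5, C_1 ≅ Z^9, C_2 ≅ Z^6.

Boundary ∂_1: C_1 → C_0 sends each edge [p,q] (with p < q) to q − p. For instance
  ∂[2,3] = [3] − [2].
The 5×9 boundary matrix has rank 4 and Smith normal form diag(1,1,1,1).

∂_2: C_2 → C_1 maps a triangle to the signed sum of its edges. For instance
  ∂[0,2,4] = [2,4] − [0,4] + [0,2],
  ∂[0,1,3] = [1,3] − [0,3] + [0,1].
As a 9×6 matrix over Z this has rank 5, with invariant factors (1,1,1,1,1).

Computing H_k = (kernel of ∂_k) / (image of ∂_{k+1}):

  H_0: rank C_0 − rank ∂_1 = 5 − 4 = 1, and the invariant factors of ∂_1 are all 1, so H_0 = Z.
  H_1: rank ker ∂_1 − rank ∂_2 = (9 − 4) − 5 = 0, and the invariant factors of ∂_2 are all 1, so H_1 = 0.
  H_2: rank ker ∂_2 − rank ∂_3 = (6 − 5) − 0 = 1, and there is no ∂_3, so H_2 = Z.

H_0 = Z,  H_1 = 0,  H_2 = Z.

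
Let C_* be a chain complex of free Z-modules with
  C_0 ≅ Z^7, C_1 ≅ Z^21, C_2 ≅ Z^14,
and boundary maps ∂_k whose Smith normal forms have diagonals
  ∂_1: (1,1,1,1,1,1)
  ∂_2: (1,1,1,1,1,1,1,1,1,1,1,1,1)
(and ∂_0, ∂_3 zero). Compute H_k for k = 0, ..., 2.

H_0: b_0 = 7 − 0 − 6 = 1; torsion from ∂_1 factors > 1: none. So H_0 = Z.
H_1: b_1 = 21 − 6 − 13 = 2; torsion from ∂_2 factors > 1: none. So H_1 = Z^2.
H_2: b_2 = 14 − 13 − 0 = 1; torsion from ∂_3 factors > 1: none. So H_2 = Z.

H_0 = Z,  H_1 = Z^2,  H_2 = Z.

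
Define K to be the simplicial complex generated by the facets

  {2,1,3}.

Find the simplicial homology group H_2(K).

K has 3 vertices, 3 edges, 1 triangle.
rank ∂_2 = 1, rank ∂_3 = 0 ⇒ b_2 = 1 − 1 − 0 = 0. So H_2 ≅ 0.

H_2 = 0.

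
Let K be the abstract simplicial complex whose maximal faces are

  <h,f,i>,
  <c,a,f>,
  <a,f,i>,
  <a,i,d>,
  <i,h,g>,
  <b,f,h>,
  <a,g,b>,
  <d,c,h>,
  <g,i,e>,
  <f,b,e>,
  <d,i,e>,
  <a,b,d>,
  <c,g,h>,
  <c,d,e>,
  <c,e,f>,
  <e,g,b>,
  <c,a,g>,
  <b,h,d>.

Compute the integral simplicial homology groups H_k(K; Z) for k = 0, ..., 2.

Order the vertices as a < b < c < d < e < f < g < h < i. Listing each simplex with vertices in this order, K has dimension 2 with simplices:

  0-simplices (9): a, b, c, d, e, f, g, h, i
  1-simplices (27): ab, ac, ad, af, ag, ai, bd, be, bf, bg, bh, cd, ce, cf, cg, ch, de, dh, di, ef, eg, ei, fh, fi, gh, gi, hi
  2-simplices (18): abd, abg, acf, acg, adi, afi, bdh, bef, beg, bfh, cde, cdh, cef, cgh, dei, egi, fhi, ghi

so the chain groups are C_0 ≅ Z^9, C_1 ≅ Z^27, C_2 ≅ Z^18.

The boundary map ∂_1: C_1 → C_0 sends each edge [p,q] (with p < q) to q − p. For instance
  ∂cf = f − c.
The resulting 9×27 matrix has rank 8, and its Smith normal form has invariant factors (1,1,1,1,1,1,1,1).

∂_2: C_2 → C_1 acts by ∂[p,q,r] = [q,r] − [p,r] + [p,q]. For instance
  ∂cef = ef − cf + ce,
  ∂dei = ei − di + de.
The 27×18 boundary matrix has rank 17 and Smith normal form diag(1,1,1,1,1,1,1,1,1,1,1,1,1,1,1,1,1).

Now H_k = ker ∂_k / im ∂_{k+1}, so:

  H_0: rank C_0 − rank ∂_1 = 9 − 8 = 1, and the invariant factors of ∂_1 are all 1, so H_0 = Z.
  H_1: rank ker ∂_1 − rank ∂_2 = (27 − 8) − 17 = 2, and the invariant factors of ∂_2 are all 1, so H_1 = Z^2.
  H_2: rank ker ∂_2 − rank ∂_3 = (18 − 17) − 0 = 1, and there is no ∂_3, so H_2 = Z.

H_0 = Z,  H_1 = Z^2,  H_2 = Z.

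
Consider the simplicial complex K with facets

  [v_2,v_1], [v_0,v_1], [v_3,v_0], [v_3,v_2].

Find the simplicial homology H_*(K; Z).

Take the total order v_0 < v_1 < v_2 < v_3 on the vertex set. Then K (dimension 1) consists of the simplices:

  0-simplices (4): [v_0], [v_1], [v_2], [v_3]
  1-simplices (4): [v_0,v_1], [v_0,v_3], [v_1,v_2], [v_2,v_3]

giving chain groups C_0 ≅ Z^4, C_1 ≅ Z^4.

The boundary map ∂_1: C_1 → C_0 sends each edge [p,q] (with p < q) to q − p. For instance
  ∂[v_0,v_1] = [v_1] − [v_0].
As a 4×4 matrix over Z this has rank 3, with invariant factors (1,1,1).

From H_k ≅ ker(∂_k) / im(∂_{k+1}) we obtain:

  H_0: rank C_0 − rank ∂_1 = 4 − 3 = 1, and the invariant factors of ∂_1 are all 1, so H_0 ≅ Z.
  H_1: rank ker ∂_1 − rank ∂_2 = (4 − 3) − 0 = 1, and there is no ∂_2, so H_1 ≅ Z.

As a check, the Euler characteristic is 4 − 4 = 0, which agrees with 1 − 1 = 0.

H_0 ≅ Z,  H_1 ≅ Z.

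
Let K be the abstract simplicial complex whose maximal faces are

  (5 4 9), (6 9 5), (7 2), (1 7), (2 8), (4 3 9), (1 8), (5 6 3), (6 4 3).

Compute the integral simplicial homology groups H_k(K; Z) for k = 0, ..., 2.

Order the vertices as 1 < 2 < 3 < 4 < 5 < 6 < 7 < 8 < 9. Listing each simplex with vertices in this order, K has dimension 2 with simplices:

  0-simplices (9): [1], [2], [3], [4], [5], [6], [7], [8], [9]
  1-simplices (14): [1,7], [1,8], [2,7], [2,8], [3,4], [3,5], [3,6], [3,9], [4,5], [4,6], [4,9], [5,6], [5,9], [6,9]
  2-simplices (5): [3,4,6], [3,4,9], [3,5,6], [4,5,9], [5,6,9]

so the chain groups are C_0 ≅ Z^9, C_1 ≅ Z^14, C_2 ≅ Z^5.

∂_1: C_1 → C_0 sends each edge [p,q] (with p < q) to q − p. For instance
  ∂[6,9] = [9] − [6].
As a 9×14 matrix over Z this has rank 7, with invariant factors (1,1,1,1,1,1,1).

The boundary map ∂_2: C_2 → C_1 sends each 2-simplex [p,q,r] to [q,r] − [p,r] + [p,q]. For instance
  ∂[3,4,6] = [4,6] − [3,6] + [3,4],
  ∂[3,4,9] = [4,9] − [3,9] + [3,4].
The resulting 14×5 matrix has rank 5, and its Smith normal form has invariant factors (1,1,1,1,1).

Computing H_k = (kernel of ∂_k) / (image of ∂_{k+1}):

  H_0: rank C_0 − rank ∂_1 = 9 − 7 = 2, and the invariant factors of ∂_1 are all 1, so H_0 = Z^2.
  H_1: rank ker ∂_1 − rank ∂_2 = (14 − 7) − 5 = 2, and the invariant factors of ∂_2 are all 1, so H_1 = Z^2.
  H_2: rank ker ∂_2 − rank ∂_3 = (5 − 5) − 0 = 0, and there is no ∂_3, so H_2 = 0.

(K is a triangulation of the disjoint union of the circle S^1 and the Möbius band.)

H_0 = Z^2,  H_1 = Z^2,  H_2 = 0.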